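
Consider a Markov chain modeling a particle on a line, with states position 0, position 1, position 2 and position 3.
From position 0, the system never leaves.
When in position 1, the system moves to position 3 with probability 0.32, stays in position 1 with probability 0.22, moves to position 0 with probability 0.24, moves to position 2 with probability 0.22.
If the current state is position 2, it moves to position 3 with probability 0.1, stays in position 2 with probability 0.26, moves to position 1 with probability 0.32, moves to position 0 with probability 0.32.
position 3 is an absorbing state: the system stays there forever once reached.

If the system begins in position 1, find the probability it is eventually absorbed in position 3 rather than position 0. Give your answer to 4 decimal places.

0.5107

Let h(s) be the probability of absorption at position 3 starting from transient state s. Then h(position 3) = 1 and h(position 0) = 0. By first-step analysis:
h(position 1) = 0.24·0 + 0.22·h(position 1) + 0.22·h(position 2) + 0.32·1
h(position 2) = 0.32·0 + 0.32·h(position 1) + 0.26·h(position 2) + 0.1·1
Solving: h(position 1) = 0.5107, h(position 2) = 0.3560.
Starting from position 1, the probability is 0.5107.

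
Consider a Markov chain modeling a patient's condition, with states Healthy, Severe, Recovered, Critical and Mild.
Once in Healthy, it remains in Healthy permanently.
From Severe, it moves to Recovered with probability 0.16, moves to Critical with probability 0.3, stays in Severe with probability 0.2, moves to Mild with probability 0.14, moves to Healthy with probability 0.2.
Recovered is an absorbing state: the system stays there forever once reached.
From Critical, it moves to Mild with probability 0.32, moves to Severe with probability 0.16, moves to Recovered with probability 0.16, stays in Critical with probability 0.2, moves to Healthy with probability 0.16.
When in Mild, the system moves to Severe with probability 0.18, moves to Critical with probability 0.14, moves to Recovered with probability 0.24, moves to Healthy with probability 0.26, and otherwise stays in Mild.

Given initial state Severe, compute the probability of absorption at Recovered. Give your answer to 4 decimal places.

Let h(s) be the probability of absorption at Recovered starting from transient state s. Then h(Recovered) = 1 and h(Healthy) = 0. By first-step analysis:
h(Severe) = 0.2·0 + 0.2·h(Severe) + 0.16·1 + 0.3·h(Critical) + 0.14·h(Mild)
h(Critical) = 0.16·0 + 0.16·h(Severe) + 0.16·1 + 0.2·h(Critical) + 0.32·h(Mild)
h(Mild) = 0.26·0 + 0.18·h(Severe) + 0.24·1 + 0.14·h(Critical) + 0.18·h(Mild)
Solving: h(Severe) = 0.4650, h(Critical) = 0.4840, h(Mild) = 0.4774.
Starting from Severe, the probability is 0.4650.

0.4650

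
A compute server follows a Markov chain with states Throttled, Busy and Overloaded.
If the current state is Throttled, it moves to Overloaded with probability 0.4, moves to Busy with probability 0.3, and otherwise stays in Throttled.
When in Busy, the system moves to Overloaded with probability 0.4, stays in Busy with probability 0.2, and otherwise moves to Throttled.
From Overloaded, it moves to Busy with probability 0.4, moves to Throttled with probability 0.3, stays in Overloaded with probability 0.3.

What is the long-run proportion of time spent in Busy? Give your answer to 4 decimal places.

Let the stationary distribution be π with π = πP and π_1 + π_2 + π_3 = 1.
π_1 = 0.3·π_1 + 0.4·π_2 + 0.3·π_3
π_2 = 0.3·π_1 + 0.2·π_2 + 0.4·π_3
Solving with the normalization constraint gives π = (0.3306, 0.3058, 0.3636).
So the stationary probability of Busy is 0.3058.

0.3058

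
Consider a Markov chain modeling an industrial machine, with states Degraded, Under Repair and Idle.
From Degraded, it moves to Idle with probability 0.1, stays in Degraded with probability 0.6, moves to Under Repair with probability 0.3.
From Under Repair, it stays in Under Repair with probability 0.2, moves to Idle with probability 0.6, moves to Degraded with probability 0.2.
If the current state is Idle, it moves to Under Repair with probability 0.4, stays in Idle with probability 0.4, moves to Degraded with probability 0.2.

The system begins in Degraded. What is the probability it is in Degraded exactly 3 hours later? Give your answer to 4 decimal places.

0.3760

Propagate the distribution vector 3 hours from Degraded.
After 0 hours: (1.0000, 0.0000, 0.0000)
After 1 hour: (0.6000, 0.3000, 0.1000)
After 2 hours: (0.4400, 0.2800, 0.2800)
After 3 hours: (0.3760, 0.3000, 0.3240)
P(in Degraded after 3 hours) = 0.3760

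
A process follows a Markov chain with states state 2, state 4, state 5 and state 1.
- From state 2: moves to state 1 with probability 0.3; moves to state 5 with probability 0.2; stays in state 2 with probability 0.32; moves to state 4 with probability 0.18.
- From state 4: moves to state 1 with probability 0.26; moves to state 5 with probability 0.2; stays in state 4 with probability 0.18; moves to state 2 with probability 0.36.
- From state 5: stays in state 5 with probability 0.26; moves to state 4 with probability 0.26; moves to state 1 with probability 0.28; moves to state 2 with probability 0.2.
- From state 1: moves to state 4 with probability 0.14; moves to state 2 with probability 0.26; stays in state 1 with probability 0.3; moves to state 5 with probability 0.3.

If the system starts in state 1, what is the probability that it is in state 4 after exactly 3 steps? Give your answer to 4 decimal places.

0.1883

Propagate the distribution vector 3 steps from state 1.
After 0 steps: (0.0000, 0.0000, 0.0000, 1.0000)
After 1 step: (0.2600, 0.1400, 0.3000, 0.3000)
After 2 steps: (0.2716, 0.1920, 0.2480, 0.2884)
After 3 steps: (0.2806, 0.1883, 0.2437, 0.2874)
P(in state 4 after 3 steps) = 0.1883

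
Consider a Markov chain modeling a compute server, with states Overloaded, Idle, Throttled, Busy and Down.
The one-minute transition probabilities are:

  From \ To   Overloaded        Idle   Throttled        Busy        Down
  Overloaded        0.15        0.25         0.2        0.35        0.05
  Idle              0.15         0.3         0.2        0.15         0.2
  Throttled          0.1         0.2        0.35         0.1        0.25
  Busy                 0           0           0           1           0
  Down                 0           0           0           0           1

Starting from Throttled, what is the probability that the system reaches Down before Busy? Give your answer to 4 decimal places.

0.6044

Let h(s) be the probability of absorption at Down starting from transient state s. Then h(Down) = 1 and h(Busy) = 0. By first-step analysis:
h(Overloaded) = 0.15·h(Overloaded) + 0.25·h(Idle) + 0.2·h(Throttled) + 0.35·0 + 0.05·1
h(Idle) = 0.15·h(Overloaded) + 0.3·h(Idle) + 0.2·h(Throttled) + 0.15·0 + 0.2·1
h(Throttled) = 0.1·h(Overloaded) + 0.2·h(Idle) + 0.35·h(Throttled) + 0.1·0 + 0.25·1
Solving: h(Overloaded) = 0.3585, h(Idle) = 0.5352, h(Throttled) = 0.6044.
Starting from Throttled, the probability is 0.6044.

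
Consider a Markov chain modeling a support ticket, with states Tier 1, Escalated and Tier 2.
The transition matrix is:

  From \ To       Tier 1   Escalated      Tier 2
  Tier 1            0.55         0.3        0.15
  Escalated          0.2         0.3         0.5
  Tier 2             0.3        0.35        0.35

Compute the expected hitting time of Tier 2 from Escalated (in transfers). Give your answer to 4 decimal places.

2.5490

Let t(s) be the expected number of transfers to first reach Tier 2 from state s, with t(Tier 2) = 0. Conditioning on the first transfer:
t(Tier 1) = 1 + 0.55·t(Tier 1) + 0.3·t(Escalated)
t(Escalated) = 1 + 0.2·t(Tier 1) + 0.3·t(Escalated)
Solving: t(Tier 1) = 3.9216, t(Escalated) = 2.5490.
Expected transfers from Escalated to Tier 2: 2.5490.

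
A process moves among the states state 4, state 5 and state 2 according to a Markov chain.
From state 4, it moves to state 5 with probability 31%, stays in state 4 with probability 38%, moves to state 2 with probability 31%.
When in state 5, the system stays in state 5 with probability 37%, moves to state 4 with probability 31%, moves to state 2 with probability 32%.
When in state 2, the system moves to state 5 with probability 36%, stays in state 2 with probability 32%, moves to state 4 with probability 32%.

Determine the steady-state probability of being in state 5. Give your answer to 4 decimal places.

Let the stationary distribution be π with π = πP and π_1 + π_2 + π_3 = 1.
π_1 = 0.38·π_1 + 0.31·π_2 + 0.32·π_3
π_2 = 0.31·π_1 + 0.37·π_2 + 0.36·π_3
Solving with the normalization constraint gives π = (0.3367, 0.3466, 0.3166).
So the stationary probability of state 5 is 0.3466.

0.3466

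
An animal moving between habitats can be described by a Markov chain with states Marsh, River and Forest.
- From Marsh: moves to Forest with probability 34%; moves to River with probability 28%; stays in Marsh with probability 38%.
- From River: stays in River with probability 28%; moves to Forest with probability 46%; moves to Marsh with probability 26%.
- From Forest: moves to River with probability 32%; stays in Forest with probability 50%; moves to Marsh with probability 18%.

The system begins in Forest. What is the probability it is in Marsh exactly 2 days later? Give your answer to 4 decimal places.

Sum over the intermediate state after 1 day:
P = P(Forest→Marsh)·P(Marsh→Marsh) + P(Forest→River)·P(River→Marsh) + P(Forest→Forest)·P(Forest→Marsh)
  = 0.18×0.38 + 0.32×0.26 + 0.5×0.18
  = 0.0684 + 0.0832 + 0.0900 = 0.2416

0.2416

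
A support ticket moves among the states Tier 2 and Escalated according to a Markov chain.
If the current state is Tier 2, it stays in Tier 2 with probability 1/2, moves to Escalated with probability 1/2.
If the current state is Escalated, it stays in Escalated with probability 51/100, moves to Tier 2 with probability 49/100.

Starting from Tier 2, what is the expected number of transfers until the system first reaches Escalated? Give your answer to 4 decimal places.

Let t(s) be the expected number of transfers to first reach Escalated from state s, with t(Escalated) = 0. Conditioning on the first transfer:
t(Tier 2) = 1 + 0.5·t(Tier 2)
Solving: t(Tier 2) = 2.0000.
Expected transfers from Tier 2 to Escalated: 2.0000.

2.0000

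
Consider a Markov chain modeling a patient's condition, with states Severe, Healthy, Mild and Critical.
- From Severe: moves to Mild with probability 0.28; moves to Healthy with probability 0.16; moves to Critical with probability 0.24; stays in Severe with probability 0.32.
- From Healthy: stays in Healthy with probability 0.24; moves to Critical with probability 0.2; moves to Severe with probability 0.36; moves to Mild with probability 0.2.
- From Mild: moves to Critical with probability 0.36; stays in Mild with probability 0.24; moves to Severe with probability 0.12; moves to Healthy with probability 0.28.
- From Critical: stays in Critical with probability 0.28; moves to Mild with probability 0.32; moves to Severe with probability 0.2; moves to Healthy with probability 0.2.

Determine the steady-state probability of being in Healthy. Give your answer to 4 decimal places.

0.2201

Let the stationary distribution be π with π = πP and π_1 + π_2 + π_3 + π_4 = 1.
π_1 = 0.32·π_1 + 0.36·π_2 + 0.12·π_3 + 0.2·π_4
π_2 = 0.16·π_1 + 0.24·π_2 + 0.28·π_3 + 0.2·π_4
π_3 = 0.28·π_1 + 0.2·π_2 + 0.24·π_3 + 0.32·π_4
Solving with the normalization constraint gives π = (0.2434, 0.2201, 0.2628, 0.2737).
So the stationary probability of Healthy is 0.2201.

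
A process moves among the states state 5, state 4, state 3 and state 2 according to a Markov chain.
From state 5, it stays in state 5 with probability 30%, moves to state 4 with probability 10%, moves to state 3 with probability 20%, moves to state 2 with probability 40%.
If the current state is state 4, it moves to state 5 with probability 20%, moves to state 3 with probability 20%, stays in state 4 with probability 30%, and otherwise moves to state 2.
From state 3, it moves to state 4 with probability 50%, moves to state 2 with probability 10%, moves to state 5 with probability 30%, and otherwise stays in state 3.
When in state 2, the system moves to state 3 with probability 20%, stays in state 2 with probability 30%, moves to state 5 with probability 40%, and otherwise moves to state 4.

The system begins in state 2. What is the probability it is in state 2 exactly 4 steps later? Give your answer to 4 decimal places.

Propagate the distribution vector 4 steps from state 2.
After 0 steps: (0.0000, 0.0000, 0.0000, 1.0000)
After 1 step: (0.4000, 0.1000, 0.2000, 0.3000)
After 2 steps: (0.3200, 0.2000, 0.1800, 0.3000)
After 3 steps: (0.3100, 0.2120, 0.1820, 0.2960)
After 4 steps: (0.3084, 0.2152, 0.1818, 0.2946)
P(in state 2 after 4 steps) = 0.2946

0.2946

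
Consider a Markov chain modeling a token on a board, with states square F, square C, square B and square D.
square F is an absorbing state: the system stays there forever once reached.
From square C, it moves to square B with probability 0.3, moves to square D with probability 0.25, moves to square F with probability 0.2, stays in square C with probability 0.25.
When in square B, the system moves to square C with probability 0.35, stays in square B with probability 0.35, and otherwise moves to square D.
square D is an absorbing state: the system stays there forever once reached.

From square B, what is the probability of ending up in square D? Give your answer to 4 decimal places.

0.8170

Let h(s) be the probability of absorption at square D starting from transient state s. Then h(square D) = 1 and h(square F) = 0. By first-step analysis:
h(square C) = 0.2·0 + 0.25·h(square C) + 0.3·h(square B) + 0.25·1
h(square B) = 0.35·h(square C) + 0.35·h(square B) + 0.3·1
Solving: h(square C) = 0.6601, h(square B) = 0.8170.
Starting from square B, the probability is 0.8170.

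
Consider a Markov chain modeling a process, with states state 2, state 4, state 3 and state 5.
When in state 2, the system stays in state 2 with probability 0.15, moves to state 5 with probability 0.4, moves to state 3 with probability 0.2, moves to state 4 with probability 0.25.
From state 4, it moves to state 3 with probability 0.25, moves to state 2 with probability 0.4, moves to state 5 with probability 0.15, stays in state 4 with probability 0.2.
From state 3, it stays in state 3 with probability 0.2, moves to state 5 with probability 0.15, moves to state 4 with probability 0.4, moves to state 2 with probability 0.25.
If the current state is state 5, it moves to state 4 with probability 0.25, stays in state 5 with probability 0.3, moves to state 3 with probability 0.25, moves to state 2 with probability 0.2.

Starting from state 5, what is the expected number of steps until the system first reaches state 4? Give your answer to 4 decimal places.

Let t(s) be the expected number of steps to first reach state 4 from state s, with t(state 4) = 0. Conditioning on the first step:
t(state 2) = 1 + 0.15·t(state 2) + 0.2·t(state 3) + 0.4·t(state 5)
t(state 3) = 1 + 0.25·t(state 2) + 0.2·t(state 3) + 0.15·t(state 5)
t(state 5) = 1 + 0.2·t(state 2) + 0.25·t(state 3) + 0.3·t(state 5)
Solving: t(state 2) = 3.5416, t(state 3) = 3.0163, t(state 5) = 3.5177.
Expected steps from state 5 to state 4: 3.5177.

3.5177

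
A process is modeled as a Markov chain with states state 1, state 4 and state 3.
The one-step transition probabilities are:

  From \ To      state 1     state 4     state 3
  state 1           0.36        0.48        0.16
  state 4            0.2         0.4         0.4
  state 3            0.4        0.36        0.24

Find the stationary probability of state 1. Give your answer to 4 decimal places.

0.3052

Let the stationary distribution be π with π = πP and π_1 + π_2 + π_3 = 1.
π_1 = 0.36·π_1 + 0.2·π_2 + 0.4·π_3
π_2 = 0.48·π_1 + 0.4·π_2 + 0.36·π_3
Solving with the normalization constraint gives π = (0.3052, 0.4131, 0.2817).
So the stationary probability of state 1 is 0.3052.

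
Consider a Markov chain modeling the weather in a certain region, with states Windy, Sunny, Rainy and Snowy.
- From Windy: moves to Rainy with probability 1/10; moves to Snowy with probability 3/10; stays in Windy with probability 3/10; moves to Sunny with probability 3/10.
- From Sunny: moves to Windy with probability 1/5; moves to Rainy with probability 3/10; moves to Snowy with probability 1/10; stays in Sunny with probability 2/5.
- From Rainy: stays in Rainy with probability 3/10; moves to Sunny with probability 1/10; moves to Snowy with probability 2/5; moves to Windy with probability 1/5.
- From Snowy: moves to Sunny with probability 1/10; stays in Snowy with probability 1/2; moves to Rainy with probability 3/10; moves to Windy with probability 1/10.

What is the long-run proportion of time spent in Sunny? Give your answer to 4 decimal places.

0.1949

Let the stationary distribution be π with π = πP and π_1 + π_2 + π_3 + π_4 = 1.
π_1 = 0.3·π_1 + 0.2·π_2 + 0.2·π_3 + 0.1·π_4
π_2 = 0.3·π_1 + 0.4·π_2 + 0.1·π_3 + 0.1·π_4
π_3 = 0.1·π_1 + 0.3·π_2 + 0.3·π_3 + 0.3·π_4
Solving with the normalization constraint gives π = (0.1823, 0.1949, 0.2635, 0.3592).
So the stationary probability of Sunny is 0.1949.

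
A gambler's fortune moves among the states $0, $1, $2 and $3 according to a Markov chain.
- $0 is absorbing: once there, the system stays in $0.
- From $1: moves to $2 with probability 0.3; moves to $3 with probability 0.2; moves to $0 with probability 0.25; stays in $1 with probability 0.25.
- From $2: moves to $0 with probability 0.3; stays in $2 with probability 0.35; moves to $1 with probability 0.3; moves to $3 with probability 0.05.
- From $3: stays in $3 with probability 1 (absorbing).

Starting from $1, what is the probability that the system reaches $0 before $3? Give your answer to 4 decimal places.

Let h(s) be the probability of absorption at $0 starting from transient state s. Then h($0) = 1 and h($3) = 0. By first-step analysis:
h($1) = 0.25·1 + 0.25·h($1) + 0.3·h($2) + 0.2·0
h($2) = 0.3·1 + 0.3·h($1) + 0.35·h($2) + 0.05·0
Solving: h($1) = 0.6352, h($2) = 0.7547.
Starting from $1, the probability is 0.6352.

0.6352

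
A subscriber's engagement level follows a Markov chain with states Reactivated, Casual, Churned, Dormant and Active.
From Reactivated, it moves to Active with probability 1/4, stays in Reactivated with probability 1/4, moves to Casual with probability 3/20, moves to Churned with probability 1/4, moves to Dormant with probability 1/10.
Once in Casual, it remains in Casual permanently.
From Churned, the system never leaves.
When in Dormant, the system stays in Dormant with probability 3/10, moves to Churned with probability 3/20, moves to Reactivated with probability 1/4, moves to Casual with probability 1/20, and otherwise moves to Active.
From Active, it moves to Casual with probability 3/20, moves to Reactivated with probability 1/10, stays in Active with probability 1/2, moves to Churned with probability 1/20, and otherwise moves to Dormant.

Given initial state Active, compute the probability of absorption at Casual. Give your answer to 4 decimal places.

Let h(s) be the probability of absorption at Casual starting from transient state s. Then h(Casual) = 1 and h(Churned) = 0. By first-step analysis:
h(Reactivated) = 0.25·h(Reactivated) + 0.15·1 + 0.25·0 + 0.1·h(Dormant) + 0.25·h(Active)
h(Dormant) = 0.25·h(Reactivated) + 0.05·1 + 0.15·0 + 0.3·h(Dormant) + 0.25·h(Active)
h(Active) = 0.1·h(Reactivated) + 0.15·1 + 0.05·0 + 0.2·h(Dormant) + 0.5·h(Active)
Solving: h(Reactivated) = 0.4444, h(Dormant) = 0.4306, h(Active) = 0.5611.
Starting from Active, the probability is 0.5611.

0.5611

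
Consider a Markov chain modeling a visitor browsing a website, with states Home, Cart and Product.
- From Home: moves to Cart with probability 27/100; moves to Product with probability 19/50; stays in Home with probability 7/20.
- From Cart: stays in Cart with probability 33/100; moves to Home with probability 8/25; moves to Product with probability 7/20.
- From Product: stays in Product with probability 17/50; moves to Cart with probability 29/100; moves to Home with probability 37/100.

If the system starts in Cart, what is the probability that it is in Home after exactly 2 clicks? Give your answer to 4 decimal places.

Sum over the intermediate state after 1 click:
P = P(Cart→Home)·P(Home→Home) + P(Cart→Cart)·P(Cart→Home) + P(Cart→Product)·P(Product→Home)
  = 0.32×0.35 + 0.33×0.32 + 0.35×0.37
  = 0.1120 + 0.1056 + 0.1295 = 0.3471

0.3471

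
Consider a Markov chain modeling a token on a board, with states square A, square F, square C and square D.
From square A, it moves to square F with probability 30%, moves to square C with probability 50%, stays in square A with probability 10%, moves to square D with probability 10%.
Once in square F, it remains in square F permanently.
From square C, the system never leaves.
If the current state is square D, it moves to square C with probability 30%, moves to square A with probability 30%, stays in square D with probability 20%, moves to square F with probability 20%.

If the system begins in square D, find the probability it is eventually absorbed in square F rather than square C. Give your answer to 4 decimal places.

Let h(s) be the probability of absorption at square F starting from transient state s. Then h(square F) = 1 and h(square C) = 0. By first-step analysis:
h(square A) = 0.1·h(square A) + 0.3·1 + 0.5·0 + 0.1·h(square D)
h(square D) = 0.3·h(square A) + 0.2·1 + 0.3·0 + 0.2·h(square D)
Solving: h(square A) = 0.3768, h(square D) = 0.3913.
Starting from square D, the probability is 0.3913.

0.3913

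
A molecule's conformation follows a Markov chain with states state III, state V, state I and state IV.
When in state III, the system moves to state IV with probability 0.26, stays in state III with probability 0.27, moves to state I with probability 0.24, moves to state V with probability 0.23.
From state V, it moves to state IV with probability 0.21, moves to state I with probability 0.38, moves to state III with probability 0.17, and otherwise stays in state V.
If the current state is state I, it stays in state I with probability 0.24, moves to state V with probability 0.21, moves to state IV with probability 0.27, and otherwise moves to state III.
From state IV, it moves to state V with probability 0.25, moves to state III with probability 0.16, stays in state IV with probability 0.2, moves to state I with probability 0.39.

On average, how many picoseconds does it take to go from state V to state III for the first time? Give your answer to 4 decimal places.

4.8874

Let t(s) be the expected number of picoseconds to first reach state III from state s, with t(state III) = 0. Conditioning on the first picosecond:
t(state V) = 1 + 0.24·t(state V) + 0.38·t(state I) + 0.21·t(state IV)
t(state I) = 1 + 0.21·t(state V) + 0.24·t(state I) + 0.27·t(state IV)
t(state IV) = 1 + 0.25·t(state V) + 0.39·t(state I) + 0.2·t(state IV)
Solving: t(state V) = 4.8874, t(state I) = 4.4181, t(state IV) = 4.9311.
Expected picoseconds from state V to state III: 4.8874.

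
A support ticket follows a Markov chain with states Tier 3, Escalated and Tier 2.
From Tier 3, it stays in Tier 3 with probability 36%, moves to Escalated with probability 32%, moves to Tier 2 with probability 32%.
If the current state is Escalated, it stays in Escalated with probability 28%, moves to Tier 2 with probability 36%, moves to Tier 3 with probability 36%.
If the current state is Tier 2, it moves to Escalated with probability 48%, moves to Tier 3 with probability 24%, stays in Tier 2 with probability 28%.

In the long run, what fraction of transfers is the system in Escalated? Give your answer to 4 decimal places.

Let the stationary distribution be π with π = πP and π_1 + π_2 + π_3 = 1.
π_1 = 0.36·π_1 + 0.36·π_2 + 0.24·π_3
π_2 = 0.32·π_1 + 0.28·π_2 + 0.48·π_3
Solving with the normalization constraint gives π = (0.3214, 0.3571, 0.3214).
So the stationary probability of Escalated is 0.3571.

0.3571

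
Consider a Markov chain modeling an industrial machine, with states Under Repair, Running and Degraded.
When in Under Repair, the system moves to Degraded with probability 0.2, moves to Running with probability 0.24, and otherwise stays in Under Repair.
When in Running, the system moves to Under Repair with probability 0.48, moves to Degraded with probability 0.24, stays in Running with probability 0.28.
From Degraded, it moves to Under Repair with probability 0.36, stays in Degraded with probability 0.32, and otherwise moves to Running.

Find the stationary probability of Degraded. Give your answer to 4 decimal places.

0.2395

Let the stationary distribution be π with π = πP and π_1 + π_2 + π_3 = 1.
π_1 = 0.56·π_1 + 0.48·π_2 + 0.36·π_3
π_2 = 0.24·π_1 + 0.28·π_2 + 0.32·π_3
Solving with the normalization constraint gives π = (0.4905, 0.2700, 0.2395).
So the stationary probability of Degraded is 0.2395.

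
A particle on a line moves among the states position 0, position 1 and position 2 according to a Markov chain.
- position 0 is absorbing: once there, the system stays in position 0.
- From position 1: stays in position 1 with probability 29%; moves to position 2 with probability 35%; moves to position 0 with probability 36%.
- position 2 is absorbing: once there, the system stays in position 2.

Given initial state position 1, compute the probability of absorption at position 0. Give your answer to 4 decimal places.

0.5070

Let h(s) be the probability of absorption at position 0 starting from transient state s. Then h(position 0) = 1 and h(position 2) = 0. By first-step analysis:
h(position 1) = 0.36·1 + 0.29·h(position 1) + 0.35·0
Solving: h(position 1) = 0.5070.
Starting from position 1, the probability is 0.5070.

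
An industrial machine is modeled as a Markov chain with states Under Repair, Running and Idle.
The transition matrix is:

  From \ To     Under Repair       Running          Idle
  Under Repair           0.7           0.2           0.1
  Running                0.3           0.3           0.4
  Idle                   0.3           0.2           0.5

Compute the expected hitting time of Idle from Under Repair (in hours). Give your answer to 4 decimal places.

6.0000

Let t(s) be the expected number of hours to first reach Idle from state s, with t(Idle) = 0. Conditioning on the first hour:
t(Under Repair) = 1 + 0.7·t(Under Repair) + 0.2·t(Running)
t(Running) = 1 + 0.3·t(Under Repair) + 0.3·t(Running)
Solving: t(Under Repair) = 6.0000, t(Running) = 4.0000.
Expected hours from Under Repair to Idle: 6.0000.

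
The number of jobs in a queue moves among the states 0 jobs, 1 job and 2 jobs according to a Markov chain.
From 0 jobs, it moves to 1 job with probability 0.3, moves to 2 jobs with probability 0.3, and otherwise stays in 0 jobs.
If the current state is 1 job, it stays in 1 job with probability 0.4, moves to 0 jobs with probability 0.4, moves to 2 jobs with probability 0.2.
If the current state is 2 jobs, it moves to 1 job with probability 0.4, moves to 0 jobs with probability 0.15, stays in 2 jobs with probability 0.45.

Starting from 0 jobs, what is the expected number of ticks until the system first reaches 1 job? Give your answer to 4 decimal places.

Let t(s) be the expected number of ticks to first reach 1 job from state s, with t(1 job) = 0. Conditioning on the first tick:
t(0 jobs) = 1 + 0.4·t(0 jobs) + 0.3·t(2 jobs)
t(2 jobs) = 1 + 0.15·t(0 jobs) + 0.45·t(2 jobs)
Solving: t(0 jobs) = 2.9825, t(2 jobs) = 2.6316.
Expected ticks from 0 jobs to 1 job: 2.9825.

2.9825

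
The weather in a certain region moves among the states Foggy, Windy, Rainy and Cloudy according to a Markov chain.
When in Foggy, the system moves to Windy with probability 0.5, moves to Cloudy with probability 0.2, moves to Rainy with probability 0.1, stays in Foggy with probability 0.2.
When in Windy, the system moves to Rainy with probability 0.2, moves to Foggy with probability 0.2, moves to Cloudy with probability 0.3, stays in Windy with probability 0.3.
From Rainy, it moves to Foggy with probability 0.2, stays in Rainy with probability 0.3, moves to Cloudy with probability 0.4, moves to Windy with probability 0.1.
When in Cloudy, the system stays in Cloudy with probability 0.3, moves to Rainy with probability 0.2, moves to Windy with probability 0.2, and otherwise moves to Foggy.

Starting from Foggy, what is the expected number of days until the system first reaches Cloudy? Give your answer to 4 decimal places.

Let t(s) be the expected number of days to first reach Cloudy from state s, with t(Cloudy) = 0. Conditioning on the first day:
t(Foggy) = 1 + 0.2·t(Foggy) + 0.5·t(Windy) + 0.1·t(Rainy)
t(Windy) = 1 + 0.2·t(Foggy) + 0.3·t(Windy) + 0.2·t(Rainy)
t(Rainy) = 1 + 0.2·t(Foggy) + 0.1·t(Windy) + 0.3·t(Rainy)
Solving: t(Foggy) = 3.7037, t(Windy) = 3.3333, t(Rainy) = 2.9630.
Expected days from Foggy to Cloudy: 3.7037.

3.7037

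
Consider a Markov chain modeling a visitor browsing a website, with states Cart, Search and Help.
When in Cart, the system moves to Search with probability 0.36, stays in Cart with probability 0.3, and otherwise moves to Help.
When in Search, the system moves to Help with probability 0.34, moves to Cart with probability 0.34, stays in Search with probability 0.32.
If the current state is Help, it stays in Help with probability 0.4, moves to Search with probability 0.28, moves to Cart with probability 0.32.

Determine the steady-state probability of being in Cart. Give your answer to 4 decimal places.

0.3200

Let the stationary distribution be π with π = πP and π_1 + π_2 + π_3 = 1.
π_1 = 0.3·π_1 + 0.34·π_2 + 0.32·π_3
π_2 = 0.36·π_1 + 0.32·π_2 + 0.28·π_3
Solving with the normalization constraint gives π = (0.3200, 0.3183, 0.3617).
So the stationary probability of Cart is 0.3200.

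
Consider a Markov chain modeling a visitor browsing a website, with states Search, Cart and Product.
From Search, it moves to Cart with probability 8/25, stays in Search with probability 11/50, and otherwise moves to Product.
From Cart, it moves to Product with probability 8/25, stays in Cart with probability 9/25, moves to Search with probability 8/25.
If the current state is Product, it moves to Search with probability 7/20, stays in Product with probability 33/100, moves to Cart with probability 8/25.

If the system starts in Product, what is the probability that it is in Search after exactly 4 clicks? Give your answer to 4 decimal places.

Propagate the distribution vector 4 clicks from Product.
After 0 clicks: (0.0000, 0.0000, 1.0000)
After 1 click: (0.3500, 0.3200, 0.3300)
After 2 clicks: (0.2949, 0.3328, 0.3723)
After 3 clicks: (0.3017, 0.3333, 0.3650)
After 4 clicks: (0.3008, 0.3333, 0.3659)
P(in Search after 4 clicks) = 0.3008

0.3008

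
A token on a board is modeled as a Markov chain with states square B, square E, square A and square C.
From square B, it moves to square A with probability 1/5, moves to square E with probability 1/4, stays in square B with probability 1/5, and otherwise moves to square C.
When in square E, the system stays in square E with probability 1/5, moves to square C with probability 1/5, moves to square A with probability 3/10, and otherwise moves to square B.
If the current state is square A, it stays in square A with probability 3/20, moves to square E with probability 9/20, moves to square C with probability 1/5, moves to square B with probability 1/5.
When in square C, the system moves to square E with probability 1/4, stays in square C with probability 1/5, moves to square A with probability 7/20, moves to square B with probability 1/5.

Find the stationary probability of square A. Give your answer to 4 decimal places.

0.2512

Let the stationary distribution be π with π = πP and π_1 + π_2 + π_3 + π_4 = 1.
π_1 = 0.2·π_1 + 0.3·π_2 + 0.2·π_3 + 0.2·π_4
π_2 = 0.25·π_1 + 0.2·π_2 + 0.45·π_3 + 0.25·π_4
π_3 = 0.2·π_1 + 0.3·π_2 + 0.15·π_3 + 0.35·π_4
Solving with the normalization constraint gives π = (0.2286, 0.2859, 0.2512, 0.2343).
So the stationary probability of square A is 0.2512.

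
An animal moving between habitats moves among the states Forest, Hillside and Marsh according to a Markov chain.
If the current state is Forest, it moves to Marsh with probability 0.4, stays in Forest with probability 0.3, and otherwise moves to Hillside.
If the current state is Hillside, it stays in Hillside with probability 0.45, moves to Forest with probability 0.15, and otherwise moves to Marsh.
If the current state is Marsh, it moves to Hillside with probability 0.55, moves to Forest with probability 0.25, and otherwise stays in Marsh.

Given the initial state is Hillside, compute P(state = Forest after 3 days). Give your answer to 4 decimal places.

Propagate the distribution vector 3 days from Hillside.
After 0 days: (0.0000, 1.0000, 0.0000)
After 1 day: (0.1500, 0.4500, 0.4000)
After 2 days: (0.2125, 0.4675, 0.3200)
After 3 days: (0.2139, 0.4501, 0.3360)
P(in Forest after 3 days) = 0.2139

0.2139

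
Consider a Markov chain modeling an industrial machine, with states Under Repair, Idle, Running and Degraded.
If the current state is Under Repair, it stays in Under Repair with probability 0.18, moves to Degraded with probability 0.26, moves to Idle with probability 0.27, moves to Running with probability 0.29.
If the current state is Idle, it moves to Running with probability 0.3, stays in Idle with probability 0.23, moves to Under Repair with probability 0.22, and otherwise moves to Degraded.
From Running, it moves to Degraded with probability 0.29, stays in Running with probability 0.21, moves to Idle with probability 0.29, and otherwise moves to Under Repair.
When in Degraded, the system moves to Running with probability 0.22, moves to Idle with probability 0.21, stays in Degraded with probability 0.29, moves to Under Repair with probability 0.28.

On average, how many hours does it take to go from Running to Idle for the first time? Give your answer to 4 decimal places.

3.8041

Let t(s) be the expected number of hours to first reach Idle from state s, with t(Idle) = 0. Conditioning on the first hour:
t(Under Repair) = 1 + 0.18·t(Under Repair) + 0.29·t(Running) + 0.26·t(Degraded)
t(Running) = 1 + 0.21·t(Under Repair) + 0.21·t(Running) + 0.29·t(Degraded)
t(Degraded) = 1 + 0.28·t(Under Repair) + 0.22·t(Running) + 0.29·t(Degraded)
Solving: t(Under Repair) = 3.8690, t(Running) = 3.8041, t(Degraded) = 4.1130.
Expected hours from Running to Idle: 3.8041.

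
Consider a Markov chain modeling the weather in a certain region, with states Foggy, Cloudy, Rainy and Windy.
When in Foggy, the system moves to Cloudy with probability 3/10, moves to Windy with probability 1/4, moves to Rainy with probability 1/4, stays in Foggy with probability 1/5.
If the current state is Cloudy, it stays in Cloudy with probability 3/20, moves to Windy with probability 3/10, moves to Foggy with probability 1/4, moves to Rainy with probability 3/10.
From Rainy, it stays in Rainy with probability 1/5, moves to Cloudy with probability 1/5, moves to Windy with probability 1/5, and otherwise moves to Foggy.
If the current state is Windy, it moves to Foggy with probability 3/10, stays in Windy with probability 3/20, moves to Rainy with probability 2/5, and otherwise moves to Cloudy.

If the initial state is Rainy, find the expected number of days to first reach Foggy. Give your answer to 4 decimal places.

Let t(s) be the expected number of days to first reach Foggy from state s, with t(Foggy) = 0. Conditioning on the first day:
t(Cloudy) = 1 + 0.15·t(Cloudy) + 0.3·t(Rainy) + 0.3·t(Windy)
t(Rainy) = 1 + 0.2·t(Cloudy) + 0.2·t(Rainy) + 0.2·t(Windy)
t(Windy) = 1 + 0.15·t(Cloudy) + 0.4·t(Rainy) + 0.15·t(Windy)
Solving: t(Cloudy) = 3.2692, t(Rainy) = 2.8397, t(Windy) = 3.0897.
Expected days from Rainy to Foggy: 2.8397.

2.8397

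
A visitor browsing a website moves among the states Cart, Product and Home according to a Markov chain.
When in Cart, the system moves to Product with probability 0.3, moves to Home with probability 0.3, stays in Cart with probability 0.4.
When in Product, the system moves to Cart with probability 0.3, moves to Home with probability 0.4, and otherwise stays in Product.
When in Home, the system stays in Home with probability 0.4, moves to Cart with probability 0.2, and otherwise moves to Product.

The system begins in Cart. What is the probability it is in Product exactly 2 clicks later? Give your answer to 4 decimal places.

Sum over the intermediate state after 1 click:
P = P(Cart→Cart)·P(Cart→Product) + P(Cart→Product)·P(Product→Product) + P(Cart→Home)·P(Home→Product)
  = 0.4×0.3 + 0.3×0.3 + 0.3×0.4
  = 0.1200 + 0.0900 + 0.1200 = 0.3300

0.3300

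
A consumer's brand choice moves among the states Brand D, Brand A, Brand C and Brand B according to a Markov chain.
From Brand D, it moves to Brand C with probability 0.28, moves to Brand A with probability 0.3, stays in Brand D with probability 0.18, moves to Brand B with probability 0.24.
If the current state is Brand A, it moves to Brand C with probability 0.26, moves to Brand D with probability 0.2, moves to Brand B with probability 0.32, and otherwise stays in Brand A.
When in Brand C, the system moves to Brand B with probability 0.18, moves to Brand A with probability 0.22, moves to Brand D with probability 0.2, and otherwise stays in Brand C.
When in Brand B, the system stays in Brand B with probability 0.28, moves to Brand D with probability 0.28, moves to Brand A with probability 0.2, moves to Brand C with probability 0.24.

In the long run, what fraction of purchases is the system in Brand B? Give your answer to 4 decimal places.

0.2505

Let the stationary distribution be π with π = πP and π_1 + π_2 + π_3 + π_4 = 1.
π_1 = 0.18·π_1 + 0.2·π_2 + 0.2·π_3 + 0.28·π_4
π_2 = 0.3·π_1 + 0.22·π_2 + 0.22·π_3 + 0.2·π_4
π_3 = 0.28·π_1 + 0.26·π_2 + 0.4·π_3 + 0.24·π_4
Solving with the normalization constraint gives π = (0.2157, 0.2322, 0.3015, 0.2505).
So the stationary probability of Brand B is 0.2505.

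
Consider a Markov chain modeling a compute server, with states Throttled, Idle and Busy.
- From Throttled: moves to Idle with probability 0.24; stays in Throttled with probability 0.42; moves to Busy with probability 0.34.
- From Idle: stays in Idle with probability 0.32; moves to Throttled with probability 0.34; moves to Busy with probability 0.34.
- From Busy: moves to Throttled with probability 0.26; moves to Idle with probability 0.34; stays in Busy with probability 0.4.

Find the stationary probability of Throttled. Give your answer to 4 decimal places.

0.3381

Let the stationary distribution be π with π = πP and π_1 + π_2 + π_3 = 1.
π_1 = 0.42·π_1 + 0.34·π_2 + 0.26·π_3
π_2 = 0.24·π_1 + 0.32·π_2 + 0.34·π_3
Solving with the normalization constraint gives π = (0.3381, 0.3002, 0.3617).
So the stationary probability of Throttled is 0.3381.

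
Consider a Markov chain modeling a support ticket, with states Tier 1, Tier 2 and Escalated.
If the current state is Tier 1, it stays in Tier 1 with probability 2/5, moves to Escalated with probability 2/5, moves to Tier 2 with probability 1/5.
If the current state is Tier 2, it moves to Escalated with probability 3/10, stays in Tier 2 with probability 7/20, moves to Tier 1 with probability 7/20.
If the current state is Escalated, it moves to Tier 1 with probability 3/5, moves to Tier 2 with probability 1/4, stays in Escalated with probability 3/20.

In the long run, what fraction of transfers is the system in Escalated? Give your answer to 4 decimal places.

0.2998

Let the stationary distribution be π with π = πP and π_1 + π_2 + π_3 = 1.
π_1 = 0.4·π_1 + 0.35·π_2 + 0.6·π_3
π_2 = 0.2·π_1 + 0.35·π_2 + 0.25·π_3
Solving with the normalization constraint gives π = (0.4473, 0.2529, 0.2998).
So the stationary probability of Escalated is 0.2998.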